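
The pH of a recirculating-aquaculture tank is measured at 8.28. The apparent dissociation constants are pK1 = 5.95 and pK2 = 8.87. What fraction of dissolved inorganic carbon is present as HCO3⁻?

α₁ = 0.793

α₁ = 1 / (1 + [H⁺]/K1 + K2/[H⁺]) = 1 / (1 + 10^-2.33 + 10^-0.59)
   = 1 / (1 + 0.0046774 + 0.25704) = 1/1.2617 = 0.7926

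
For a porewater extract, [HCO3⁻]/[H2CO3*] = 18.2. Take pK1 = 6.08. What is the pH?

From K1 = [H⁺][HCO3⁻]/[H2CO3*]:  pH = pK1 + log₁₀([HCO3⁻]/[H2CO3*])
log₁₀(18.2) = +1.260
pH = 6.08 + (+1.260) = 7.34

pH = 7.34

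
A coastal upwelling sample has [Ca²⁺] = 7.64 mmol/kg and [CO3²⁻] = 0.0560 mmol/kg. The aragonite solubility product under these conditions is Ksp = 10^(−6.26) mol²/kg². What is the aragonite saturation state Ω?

Ksp = 10^(−6.26) = 5.495×10^-7
Ω = [Ca²⁺][CO3²⁻]/Ksp = (7.64×10^-3)(0.0560×10^-3) / 5.495×10^-7 = 0.779

Ω = 0.779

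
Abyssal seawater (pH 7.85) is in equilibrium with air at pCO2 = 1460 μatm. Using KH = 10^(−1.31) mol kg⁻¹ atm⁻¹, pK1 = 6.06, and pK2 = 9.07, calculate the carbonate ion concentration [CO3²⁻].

[CO2*] = KH · pCO2 = 10^(−1.31) × 1460×10^-6 = 7.151×10^-5 mol/kg
α₀ = 1/(1 + K1/[H⁺] + K1K2/[H⁺]²) = 1/(1 + 10^+1.79 + 10^+0.57) = 0.01507
DIC = [CO2*]/α₀ = 7.151×10^-5 / 0.01507 = 4.746 mmol/kg
[CO3²⁻] = α₂·DIC; α₂ = 0.05598, so [CO3²⁻] = 0.05598 × 4.746 = 0.266 mmol/kg

[CO3²⁻] = 0.266 mmol/kg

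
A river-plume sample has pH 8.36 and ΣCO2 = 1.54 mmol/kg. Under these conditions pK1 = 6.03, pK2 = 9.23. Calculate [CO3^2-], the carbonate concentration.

[CO3²⁻] = 0.182 mmol/kg

α₂ = 1 / (1 + [H⁺]/K2 + [H⁺]²/(K1K2)) = 1 / (1 + 10^+0.87 + 10^-1.46)
   = 1 / (1 + 7.4131 + 0.034674) = 1/8.4478 = 0.1184
[CO3²⁻] = α₂ × DIC = 0.1184 × 1.54 = 0.182 mmol/kg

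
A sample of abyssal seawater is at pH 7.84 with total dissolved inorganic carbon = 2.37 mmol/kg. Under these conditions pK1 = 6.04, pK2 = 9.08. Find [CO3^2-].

[CO3²⁻] = 0.127 mmol/kg

α₂ = 1 / (1 + [H⁺]/K2 + [H⁺]²/(K1K2)) = 1 / (1 + 10^+1.24 + 10^-0.56)
   = 1 / (1 + 17.378 + 0.27542) = 1/18.653 = 0.05361
[CO3²⁻] = α₂ × DIC = 0.05361 × 2.37 = 0.127 mmol/kg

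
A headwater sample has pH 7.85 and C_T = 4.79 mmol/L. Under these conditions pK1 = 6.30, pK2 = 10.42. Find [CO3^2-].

α₂ = 1 / (1 + [H⁺]/K2 + [H⁺]²/(K1K2)) = 1 / (1 + 10^+2.57 + 10^+1.02)
   = 1 / (1 + 371.54 + 10.471) = 1/383.01 = 0.002611
[CO3²⁻] = α₂ × DIC = 0.002611 × 4.79 = 0.0125 mmol/L = 12.5 μmol/L

[CO3²⁻] = 12.5 μmol/L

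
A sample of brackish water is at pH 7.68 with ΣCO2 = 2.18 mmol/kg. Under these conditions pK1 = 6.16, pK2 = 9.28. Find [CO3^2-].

α₂ = 1 / (1 + [H⁺]/K2 + [H⁺]²/(K1K2)) = 1 / (1 + 10^+1.60 + 10^+0.08)
   = 1 / (1 + 39.811 + 1.2023) = 1/42.013 = 0.02380
[CO3²⁻] = α₂ × DIC = 0.02380 × 2.18 = 0.0519 mmol/kg

[CO3²⁻] = 0.0519 mmol/kg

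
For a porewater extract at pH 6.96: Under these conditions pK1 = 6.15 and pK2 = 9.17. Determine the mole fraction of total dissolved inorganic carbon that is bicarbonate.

α₁ = 0.861

α₁ = 1 / (1 + [H⁺]/K1 + K2/[H⁺]) = 1 / (1 + 10^-0.81 + 10^-2.21)
   = 1 / (1 + 0.15488 + 0.0061660) = 1/1.1610 = 0.8613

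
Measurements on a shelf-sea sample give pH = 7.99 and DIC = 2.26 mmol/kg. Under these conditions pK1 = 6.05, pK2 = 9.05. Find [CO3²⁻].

α₂ = 1 / (1 + [H⁺]/K2 + [H⁺]²/(K1K2)) = 1 / (1 + 10^+1.06 + 10^-0.88)
   = 1 / (1 + 11.482 + 0.13183) = 1/12.613 = 0.07928
[CO3²⁻] = α₂ × DIC = 0.07928 × 2.26 = 0.179 mmol/kg

[CO3²⁻] = 0.179 mmol/kg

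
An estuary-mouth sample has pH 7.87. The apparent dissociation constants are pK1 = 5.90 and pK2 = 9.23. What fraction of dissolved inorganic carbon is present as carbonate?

α₂ = 0.0414

α₂ = 1 / (1 + [H⁺]/K2 + [H⁺]²/(K1K2)) = 1 / (1 + 10^+1.36 + 10^-0.61)
   = 1 / (1 + 22.909 + 0.24547) = 1/24.154 = 0.04140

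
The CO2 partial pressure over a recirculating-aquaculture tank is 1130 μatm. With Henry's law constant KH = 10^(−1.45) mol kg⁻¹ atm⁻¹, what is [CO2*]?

[CO2*] = 40.1 μmol/kg

KH = 10^(−1.45) = 3.548×10^-2 mol kg⁻¹ atm⁻¹
[CO2*] = KH · pCO2 = 3.548×10^-2 × 1130×10^-6 atm = 4.01×10^-5 mol/kg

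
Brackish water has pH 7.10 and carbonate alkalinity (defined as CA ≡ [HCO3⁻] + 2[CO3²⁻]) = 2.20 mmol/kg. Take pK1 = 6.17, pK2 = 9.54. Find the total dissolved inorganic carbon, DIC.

CA = [HCO3⁻] + 2[CO3²⁻] = (α₁ + 2α₂)·DIC
At pH 7.10: [H⁺]/K1 = 10^-0.93 = 0.11749, K2/[H⁺] = 10^-2.44 = 0.0036308
α₁ = 1/(1 + 0.11749 + 0.0036308) = 1/1.1211 = 0.8920; α₂ = α₁·K2/[H⁺] = 0.003239
α₁ + 2α₂ = 0.8984
DIC = CA / (α₁ + 2α₂) = 2.20 / 0.8984 = 2.45 mmol/kg

DIC = 2.45 mmol/kg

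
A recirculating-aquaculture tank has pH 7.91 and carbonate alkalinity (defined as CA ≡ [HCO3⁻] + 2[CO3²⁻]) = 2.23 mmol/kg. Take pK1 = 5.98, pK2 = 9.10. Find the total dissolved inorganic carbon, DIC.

DIC = 2.13 mmol/kg

CA = [HCO3⁻] + 2[CO3²⁻] = (α₁ + 2α₂)·DIC
At pH 7.91: [H⁺]/K1 = 10^-1.93 = 0.011749, K2/[H⁺] = 10^-1.19 = 0.064565
α₁ = 1/(1 + 0.011749 + 0.064565) = 1/1.0763 = 0.9291; α₂ = α₁·K2/[H⁺] = 0.05999
α₁ + 2α₂ = 1.0491
DIC = CA / (α₁ + 2α₂) = 2.23 / 1.0491 = 2.13 mmol/kg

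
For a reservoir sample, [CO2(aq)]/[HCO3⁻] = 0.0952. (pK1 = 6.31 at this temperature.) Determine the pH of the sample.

From K1 = [H⁺][HCO3⁻]/[CO2(aq)]:  pH = pK1 − log₁₀([CO2(aq)]/[HCO3⁻])
log₁₀(0.0952) = -1.021
pH = 6.31 − (-1.021) = 7.33

pH = 7.33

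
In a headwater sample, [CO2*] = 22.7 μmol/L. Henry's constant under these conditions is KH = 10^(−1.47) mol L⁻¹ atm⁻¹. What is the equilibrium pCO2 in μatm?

KH = 10^(−1.47) = 3.388×10^-2 mol L⁻¹ atm⁻¹
pCO2 = [CO2*]/KH = 22.7×10^-6 / 3.388×10^-2 = 6.70×10^-4 atm = 670 μatm

pCO2 = 670 μatm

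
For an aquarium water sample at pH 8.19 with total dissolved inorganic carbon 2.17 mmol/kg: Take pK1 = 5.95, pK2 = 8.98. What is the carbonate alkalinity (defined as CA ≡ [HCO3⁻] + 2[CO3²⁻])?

CA = 2.46 mmol/kg

CA = [HCO3⁻] + 2[CO3²⁻] = (α₁ + 2α₂)·DIC
At pH 8.19: [H⁺]/K1 = 10^-2.24 = 0.0057544, K2/[H⁺] = 10^-0.79 = 0.16218
α₁ = 1/(1 + 0.0057544 + 0.16218) = 1/1.1679 = 0.8562; α₂ = α₁·K2/[H⁺] = 0.1389
α₁ + 2α₂ = 1.1339
CA = 1.1339 × 2.17 = 2.46 mmol/kg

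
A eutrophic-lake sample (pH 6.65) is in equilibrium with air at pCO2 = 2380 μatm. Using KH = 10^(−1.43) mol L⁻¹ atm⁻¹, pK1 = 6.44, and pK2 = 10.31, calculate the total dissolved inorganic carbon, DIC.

DIC = 0.232 mmol/L

[CO2*] = KH · pCO2 = 10^(−1.43) × 2380×10^-6 = 8.843×10^-5 mol/L
α₀ = 1/(1 + K1/[H⁺] + K1K2/[H⁺]²) = 1/(1 + 10^+0.21 + 10^-3.45) = 0.3814
DIC = [CO2*]/α₀ = 8.843×10^-5 / 0.3814 = 0.232 mmol/L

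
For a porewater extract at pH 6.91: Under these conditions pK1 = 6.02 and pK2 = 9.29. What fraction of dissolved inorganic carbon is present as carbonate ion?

α₂ = 0.00368

α₂ = 1 / (1 + [H⁺]/K2 + [H⁺]²/(K1K2)) = 1 / (1 + 10^+2.38 + 10^+1.49)
   = 1 / (1 + 239.88 + 30.903) = 1/271.79 = 0.003679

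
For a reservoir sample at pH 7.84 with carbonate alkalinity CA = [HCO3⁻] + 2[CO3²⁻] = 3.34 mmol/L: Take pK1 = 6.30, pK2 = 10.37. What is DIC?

CA = [HCO3⁻] + 2[CO3²⁻] = (α₁ + 2α₂)·DIC
At pH 7.84: [H⁺]/K1 = 10^-1.54 = 0.028840, K2/[H⁺] = 10^-2.53 = 0.0029512
α₁ = 1/(1 + 0.028840 + 0.0029512) = 1/1.0318 = 0.9692; α₂ = α₁·K2/[H⁺] = 0.002860
α₁ + 2α₂ = 0.9749
DIC = CA / (α₁ + 2α₂) = 3.34 / 0.9749 = 3.43 mmol/L

DIC = 3.43 mmol/L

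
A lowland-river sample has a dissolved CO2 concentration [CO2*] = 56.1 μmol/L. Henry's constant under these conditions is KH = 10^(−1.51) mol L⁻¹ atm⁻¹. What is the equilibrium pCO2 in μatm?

pCO2 = 1820 μatm

KH = 10^(−1.51) = 3.090×10^-2 mol L⁻¹ atm⁻¹
pCO2 = [CO2*]/KH = 56.1×10^-6 / 3.090×10^-2 = 1.82×10^-3 atm = 1820 μatm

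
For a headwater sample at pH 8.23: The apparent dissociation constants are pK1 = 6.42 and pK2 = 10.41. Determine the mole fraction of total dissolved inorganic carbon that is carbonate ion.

α₂ = 0.00646

α₂ = 1 / (1 + [H⁺]/K2 + [H⁺]²/(K1K2)) = 1 / (1 + 10^+2.18 + 10^+0.37)
   = 1 / (1 + 151.36 + 2.3442) = 1/154.70 = 0.006464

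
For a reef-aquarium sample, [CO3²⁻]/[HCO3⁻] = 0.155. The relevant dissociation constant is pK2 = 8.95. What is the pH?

pH = 8.14

From K2 = [H⁺][CO3²⁻]/[HCO3⁻]:  pH = pK2 + log₁₀([CO3²⁻]/[HCO3⁻])
log₁₀(0.155) = -0.810
pH = 8.95 + (-0.810) = 8.14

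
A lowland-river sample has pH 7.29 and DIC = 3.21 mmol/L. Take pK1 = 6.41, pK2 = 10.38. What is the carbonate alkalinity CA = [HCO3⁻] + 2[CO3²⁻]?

CA = [HCO3⁻] + 2[CO3²⁻] = (α₁ + 2α₂)·DIC
At pH 7.29: [H⁺]/K1 = 10^-0.88 = 0.13183, K2/[H⁺] = 10^-3.09 = 0.00081283
α₁ = 1/(1 + 0.13183 + 0.00081283) = 1/1.1326 = 0.8829; α₂ = α₁·K2/[H⁺] = 0.0007176
α₁ + 2α₂ = 0.8843
CA = 0.8843 × 3.21 = 2.84 mmol/L

CA = 2.84 mmol/L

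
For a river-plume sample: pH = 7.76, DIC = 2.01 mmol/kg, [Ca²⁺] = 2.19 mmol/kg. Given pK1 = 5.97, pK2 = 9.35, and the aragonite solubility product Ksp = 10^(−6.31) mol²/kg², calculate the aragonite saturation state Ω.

Ω = 0.222

α₂ = 1 / (1 + [H⁺]/K2 + [H⁺]²/(K1K2)) = 1 / (1 + 10^+1.59 + 10^-0.20)
   = 1 / (1 + 38.905 + 0.63096) = 1/40.535 = 0.02467
[CO3²⁻] = α₂ × DIC = 0.02467 × 2.01 = 0.04959 mmol/kg
Ksp = 10^(−6.31) = 4.898×10^-7
Ω = [Ca²⁺][CO3²⁻]/Ksp = (2.19×10^-3)(4.959×10^-5) / 4.898×10^-7 = 0.222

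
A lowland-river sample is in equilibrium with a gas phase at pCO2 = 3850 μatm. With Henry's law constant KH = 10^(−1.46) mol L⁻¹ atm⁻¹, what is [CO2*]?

[CO2*] = 133 μmol/L

KH = 10^(−1.46) = 3.467×10^-2 mol L⁻¹ atm⁻¹
[CO2*] = KH · pCO2 = 3.467×10^-2 × 3850×10^-6 atm = 1.33×10^-4 mol/L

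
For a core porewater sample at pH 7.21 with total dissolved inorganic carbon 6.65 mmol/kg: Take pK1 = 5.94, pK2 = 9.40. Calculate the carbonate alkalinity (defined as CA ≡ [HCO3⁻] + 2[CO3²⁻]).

CA = [HCO3⁻] + 2[CO3²⁻] = (α₁ + 2α₂)·DIC
At pH 7.21: [H⁺]/K1 = 10^-1.27 = 0.053703, K2/[H⁺] = 10^-2.19 = 0.0064565
α₁ = 1/(1 + 0.053703 + 0.0064565) = 1/1.0602 = 0.9433; α₂ = α₁·K2/[H⁺] = 0.006090
α₁ + 2α₂ = 0.9554
CA = 0.9554 × 6.65 = 6.35 mmol/kg

CA = 6.35 mmol/kg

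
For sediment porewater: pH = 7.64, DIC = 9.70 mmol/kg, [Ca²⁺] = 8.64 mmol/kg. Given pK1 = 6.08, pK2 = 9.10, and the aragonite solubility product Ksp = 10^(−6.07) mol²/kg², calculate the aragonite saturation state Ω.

α₂ = 1 / (1 + [H⁺]/K2 + [H⁺]²/(K1K2)) = 1 / (1 + 10^+1.46 + 10^-0.10)
   = 1 / (1 + 28.840 + 0.79433) = 1/30.635 = 0.03264
[CO3²⁻] = α₂ × DIC = 0.03264 × 9.70 = 0.3166 mmol/kg
Ksp = 10^(−6.07) = 8.511×10^-7
Ω = [Ca²⁺][CO3²⁻]/Ksp = (8.64×10^-3)(3.166×10^-4) / 8.511×10^-7 = 3.21

Ω = 3.21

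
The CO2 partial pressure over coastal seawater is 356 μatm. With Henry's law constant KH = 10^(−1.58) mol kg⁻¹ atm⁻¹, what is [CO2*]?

[CO2*] = 9.36 μmol/kg

KH = 10^(−1.58) = 2.630×10^-2 mol kg⁻¹ atm⁻¹
[CO2*] = KH · pCO2 = 2.630×10^-2 × 356×10^-6 atm = 9.36×10^-6 mol/kg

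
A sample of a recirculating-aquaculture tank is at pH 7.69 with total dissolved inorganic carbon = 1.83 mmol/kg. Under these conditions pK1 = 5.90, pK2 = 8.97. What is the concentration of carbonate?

[CO3²⁻] = 0.0899 mmol/kg

α₂ = 1 / (1 + [H⁺]/K2 + [H⁺]²/(K1K2)) = 1 / (1 + 10^+1.28 + 10^-0.51)
   = 1 / (1 + 19.055 + 0.30903) = 1/20.364 = 0.04911
[CO3²⁻] = α₂ × DIC = 0.04911 × 1.83 = 0.0899 mmol/kg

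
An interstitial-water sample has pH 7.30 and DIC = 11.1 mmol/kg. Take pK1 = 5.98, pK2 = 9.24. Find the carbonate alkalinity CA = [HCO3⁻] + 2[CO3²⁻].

CA = [HCO3⁻] + 2[CO3²⁻] = (α₁ + 2α₂)·DIC
At pH 7.30: [H⁺]/K1 = 10^-1.32 = 0.047863, K2/[H⁺] = 10^-1.94 = 0.011482
α₁ = 1/(1 + 0.047863 + 0.011482) = 1/1.0593 = 0.9440; α₂ = α₁·K2/[H⁺] = 0.01084
α₁ + 2α₂ = 0.9657
CA = 0.9657 × 11.1 = 10.7 mmol/kg

CA = 10.7 mmol/kg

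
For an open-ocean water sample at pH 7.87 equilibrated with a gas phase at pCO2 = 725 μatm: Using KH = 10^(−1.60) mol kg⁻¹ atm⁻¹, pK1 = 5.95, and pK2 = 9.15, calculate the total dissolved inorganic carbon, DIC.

[CO2*] = KH · pCO2 = 10^(−1.60) × 725×10^-6 = 1.821×10^-5 mol/kg
α₀ = 1/(1 + K1/[H⁺] + K1K2/[H⁺]²) = 1/(1 + 10^+1.92 + 10^+0.64) = 0.01129
DIC = [CO2*]/α₀ = 1.821×10^-5 / 0.01129 = 1.61 mmol/kg

DIC = 1.61 mmol/kg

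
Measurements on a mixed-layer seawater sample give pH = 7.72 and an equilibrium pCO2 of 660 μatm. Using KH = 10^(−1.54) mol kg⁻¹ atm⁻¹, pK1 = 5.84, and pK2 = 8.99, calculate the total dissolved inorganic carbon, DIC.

DIC = 1.54 mmol/kg

[CO2*] = KH · pCO2 = 10^(−1.54) × 660×10^-6 = 1.903×10^-5 mol/kg
α₀ = 1/(1 + K1/[H⁺] + K1K2/[H⁺]²) = 1/(1 + 10^+1.88 + 10^+0.61) = 0.01236
DIC = [CO2*]/α₀ = 1.903×10^-5 / 0.01236 = 1.54 mmol/kg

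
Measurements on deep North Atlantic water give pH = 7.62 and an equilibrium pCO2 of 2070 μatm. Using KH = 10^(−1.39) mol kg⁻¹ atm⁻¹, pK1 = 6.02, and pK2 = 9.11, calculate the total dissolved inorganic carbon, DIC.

DIC = 3.55 mmol/kg

[CO2*] = KH · pCO2 = 10^(−1.39) × 2070×10^-6 = 8.433×10^-5 mol/kg
α₀ = 1/(1 + K1/[H⁺] + K1K2/[H⁺]²) = 1/(1 + 10^+1.60 + 10^+0.11) = 0.02375
DIC = [CO2*]/α₀ = 8.433×10^-5 / 0.02375 = 3.55 mmol/kg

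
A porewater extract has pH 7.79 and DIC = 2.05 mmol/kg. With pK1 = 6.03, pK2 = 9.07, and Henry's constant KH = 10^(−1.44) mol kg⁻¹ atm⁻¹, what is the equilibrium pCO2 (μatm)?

α₀ = 1 / (1 + K1/[H⁺] + K1K2/[H⁺]²) = 1 / (1 + 10^+1.76 + 10^+0.48)
   = 1 / (1 + 57.544 + 3.0200) = 1/61.564 = 0.01624
[CO2*] = α₀ × DIC = 0.01624 × 2.05 = 0.03330 mmol/kg
pCO2 = [CO2*]/KH = 3.330×10^-5 / 3.631×10^-2 = 917 μatm

pCO2 = 917 μatm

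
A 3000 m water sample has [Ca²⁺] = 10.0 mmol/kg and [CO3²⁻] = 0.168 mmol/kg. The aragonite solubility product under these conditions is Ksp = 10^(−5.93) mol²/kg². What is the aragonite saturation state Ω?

Ω = 1.43

Ksp = 10^(−5.93) = 1.175×10^-6
Ω = [Ca²⁺][CO3²⁻]/Ksp = (10.0×10^-3)(0.168×10^-3) / 1.175×10^-6 = 1.43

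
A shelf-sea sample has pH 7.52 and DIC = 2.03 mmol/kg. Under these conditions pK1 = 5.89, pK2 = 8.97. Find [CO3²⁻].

α₂ = 1 / (1 + [H⁺]/K2 + [H⁺]²/(K1K2)) = 1 / (1 + 10^+1.45 + 10^-0.18)
   = 1 / (1 + 28.184 + 0.66069) = 1/29.845 = 0.03351
[CO3²⁻] = α₂ × DIC = 0.03351 × 2.03 = 0.0680 mmol/kg

[CO3²⁻] = 0.0680 mmol/kg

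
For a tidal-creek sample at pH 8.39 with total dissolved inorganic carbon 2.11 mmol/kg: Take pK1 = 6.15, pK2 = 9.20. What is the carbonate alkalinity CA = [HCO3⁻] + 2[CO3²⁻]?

CA = 2.38 mmol/kg

CA = [HCO3⁻] + 2[CO3²⁻] = (α₁ + 2α₂)·DIC
At pH 8.39: [H⁺]/K1 = 10^-2.24 = 0.0057544, K2/[H⁺] = 10^-0.81 = 0.15488
α₁ = 1/(1 + 0.0057544 + 0.15488) = 1/1.1606 = 0.8616; α₂ = α₁·K2/[H⁺] = 0.1334
α₁ + 2α₂ = 1.1285
CA = 1.1285 × 2.11 = 2.38 mmol/kg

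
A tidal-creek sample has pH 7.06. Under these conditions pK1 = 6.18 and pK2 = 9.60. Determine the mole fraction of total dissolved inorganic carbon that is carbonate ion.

α₂ = 0.00254

α₂ = 1 / (1 + [H⁺]/K2 + [H⁺]²/(K1K2)) = 1 / (1 + 10^+2.54 + 10^+1.66)
   = 1 / (1 + 346.74 + 45.709) = 1/393.45 = 0.002542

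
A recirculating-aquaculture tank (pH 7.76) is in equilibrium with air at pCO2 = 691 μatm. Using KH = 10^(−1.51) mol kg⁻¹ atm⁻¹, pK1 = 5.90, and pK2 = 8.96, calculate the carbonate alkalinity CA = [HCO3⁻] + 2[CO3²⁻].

[CO2*] = KH · pCO2 = 10^(−1.51) × 691×10^-6 = 2.135×10^-5 mol/kg
α₀ = 1/(1 + K1/[H⁺] + K1K2/[H⁺]²) = 1/(1 + 10^+1.86 + 10^+0.66) = 0.01282
DIC = [CO2*]/α₀ = 2.135×10^-5 / 0.01282 = 1.666 mmol/kg
CA = (α₁ + 2α₂)·DIC = (0.9286 + 2×0.05859) × 1.666 = 1.74 mmol/kg

CA = 1.74 mmol/kg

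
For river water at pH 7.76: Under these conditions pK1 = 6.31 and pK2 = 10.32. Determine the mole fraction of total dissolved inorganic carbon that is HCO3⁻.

α₁ = 0.963

α₁ = 1 / (1 + [H⁺]/K1 + K2/[H⁺]) = 1 / (1 + 10^-1.45 + 10^-2.56)
   = 1 / (1 + 0.035481 + 0.0027542) = 1/1.0382 = 0.9632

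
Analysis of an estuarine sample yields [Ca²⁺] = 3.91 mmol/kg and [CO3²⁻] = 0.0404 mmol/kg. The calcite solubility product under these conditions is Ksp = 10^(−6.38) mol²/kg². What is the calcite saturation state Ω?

Ω = 0.379

Ksp = 10^(−6.38) = 4.169×10^-7
Ω = [Ca²⁺][CO3²⁻]/Ksp = (3.91×10^-3)(0.0404×10^-3) / 4.169×10^-7 = 0.379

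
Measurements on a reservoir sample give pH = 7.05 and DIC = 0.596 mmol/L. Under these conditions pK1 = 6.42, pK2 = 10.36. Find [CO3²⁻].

[CO3²⁻] = 0.236 μmol/L

α₂ = 1 / (1 + [H⁺]/K2 + [H⁺]²/(K1K2)) = 1 / (1 + 10^+3.31 + 10^+2.68)
   = 1 / (1 + 2041.7 + 478.63) = 1/2521.4 = 0.0003966
[CO3²⁻] = α₂ × DIC = 0.0003966 × 0.596 = 0.000236 mmol/L = 0.236 μmol/L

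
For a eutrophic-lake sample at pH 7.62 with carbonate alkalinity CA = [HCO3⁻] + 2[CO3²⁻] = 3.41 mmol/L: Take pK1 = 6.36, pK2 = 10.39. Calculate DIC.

DIC = 3.59 mmol/L

CA = [HCO3⁻] + 2[CO3²⁻] = (α₁ + 2α₂)·DIC
At pH 7.62: [H⁺]/K1 = 10^-1.26 = 0.054954, K2/[H⁺] = 10^-2.77 = 0.0016982
α₁ = 1/(1 + 0.054954 + 0.0016982) = 1/1.0567 = 0.9464; α₂ = α₁·K2/[H⁺] = 0.001607
α₁ + 2α₂ = 0.9496
DIC = CA / (α₁ + 2α₂) = 3.41 / 0.9496 = 3.59 mmol/L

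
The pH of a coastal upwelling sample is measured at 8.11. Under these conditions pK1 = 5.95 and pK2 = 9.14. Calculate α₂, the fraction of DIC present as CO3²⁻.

α₂ = 1 / (1 + [H⁺]/K2 + [H⁺]²/(K1K2)) = 1 / (1 + 10^+1.03 + 10^-1.13)
   = 1 / (1 + 10.715 + 0.074131) = 1/11.789 = 0.08482

α₂ = 0.0848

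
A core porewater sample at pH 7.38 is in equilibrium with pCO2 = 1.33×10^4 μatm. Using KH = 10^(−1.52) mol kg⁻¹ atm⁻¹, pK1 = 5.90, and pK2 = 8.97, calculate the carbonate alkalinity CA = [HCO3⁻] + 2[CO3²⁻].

CA = 12.8 mmol/kg

[CO2*] = KH · pCO2 = 10^(−1.52) × 1.33×10^4×10^-6 = 4.017×10^-4 mol/kg
α₀ = 1/(1 + K1/[H⁺] + K1K2/[H⁺]²) = 1/(1 + 10^+1.48 + 10^-0.11) = 0.03127
DIC = [CO2*]/α₀ = 4.017×10^-4 / 0.03127 = 12.84 mmol/kg
CA = (α₁ + 2α₂)·DIC = (0.9445 + 2×0.02428) × 12.84 = 12.8 mmol/kg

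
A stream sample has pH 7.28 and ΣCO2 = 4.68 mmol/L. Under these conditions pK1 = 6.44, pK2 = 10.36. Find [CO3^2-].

α₂ = 1 / (1 + [H⁺]/K2 + [H⁺]²/(K1K2)) = 1 / (1 + 10^+3.08 + 10^+2.24)
   = 1 / (1 + 1202.3 + 173.78) = 1/1377.0 = 0.0007262
[CO3²⁻] = α₂ × DIC = 0.0007262 × 4.68 = 0.00340 mmol/L = 3.40 μmol/L

[CO3²⁻] = 3.40 μmol/L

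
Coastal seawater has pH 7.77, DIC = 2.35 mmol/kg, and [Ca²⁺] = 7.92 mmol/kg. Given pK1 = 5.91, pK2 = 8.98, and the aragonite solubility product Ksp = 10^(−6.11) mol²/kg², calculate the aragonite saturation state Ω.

α₂ = 1 / (1 + [H⁺]/K2 + [H⁺]²/(K1K2)) = 1 / (1 + 10^+1.21 + 10^-0.65)
   = 1 / (1 + 16.218 + 0.22387) = 1/17.442 = 0.05733
[CO3²⁻] = α₂ × DIC = 0.05733 × 2.35 = 0.1347 mmol/kg
Ksp = 10^(−6.11) = 7.762×10^-7
Ω = [Ca²⁺][CO3²⁻]/Ksp = (7.92×10^-3)(1.347×10^-4) / 7.762×10^-7 = 1.37

Ω = 1.37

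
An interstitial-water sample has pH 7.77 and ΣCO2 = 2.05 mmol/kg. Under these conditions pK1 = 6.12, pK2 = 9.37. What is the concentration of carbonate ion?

[CO3²⁻] = 0.0492 mmol/kg

α₂ = 1 / (1 + [H⁺]/K2 + [H⁺]²/(K1K2)) = 1 / (1 + 10^+1.60 + 10^-0.05)
   = 1 / (1 + 39.811 + 0.89125) = 1/41.702 = 0.02398
[CO3²⁻] = α₂ × DIC = 0.02398 × 2.05 = 0.0492 mmol/kg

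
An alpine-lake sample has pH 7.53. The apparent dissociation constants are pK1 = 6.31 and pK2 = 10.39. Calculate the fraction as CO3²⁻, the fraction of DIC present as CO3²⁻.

α₂ = 0.00130

α₂ = 1 / (1 + [H⁺]/K2 + [H⁺]²/(K1K2)) = 1 / (1 + 10^+2.86 + 10^+1.64)
   = 1 / (1 + 724.44 + 43.652) = 1/769.09 = 0.001300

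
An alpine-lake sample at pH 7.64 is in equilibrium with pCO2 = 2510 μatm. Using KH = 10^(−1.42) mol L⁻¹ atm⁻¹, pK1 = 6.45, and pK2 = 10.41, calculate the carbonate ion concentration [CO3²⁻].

[CO3²⁻] = 2.51 μmol/L

[CO2*] = KH · pCO2 = 10^(−1.42) × 2510×10^-6 = 9.543×10^-5 mol/L
α₀ = 1/(1 + K1/[H⁺] + K1K2/[H⁺]²) = 1/(1 + 10^+1.19 + 10^-1.58) = 0.06055
DIC = [CO2*]/α₀ = 9.543×10^-5 / 0.06055 = 1.576 mmol/L
[CO3²⁻] = α₂·DIC; α₂ = 0.001593, so [CO3²⁻] = 0.001593 × 1.576 = 0.00251 mmol/L = 2.51 μmol/L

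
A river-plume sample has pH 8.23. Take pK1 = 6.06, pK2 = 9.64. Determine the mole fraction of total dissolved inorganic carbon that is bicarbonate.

α₁ = 0.956

α₁ = 1 / (1 + [H⁺]/K1 + K2/[H⁺]) = 1 / (1 + 10^-2.17 + 10^-1.41)
   = 1 / (1 + 0.0067608 + 0.038905) = 1/1.0457 = 0.9563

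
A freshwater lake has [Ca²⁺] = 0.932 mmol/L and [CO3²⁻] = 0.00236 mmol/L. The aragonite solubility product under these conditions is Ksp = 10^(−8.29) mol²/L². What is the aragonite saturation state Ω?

Ksp = 10^(−8.29) = 5.129×10^-9
Ω = [Ca²⁺][CO3²⁻]/Ksp = (0.932×10^-3)(0.00236×10^-3) / 5.129×10^-9 = 0.429

Ω = 0.429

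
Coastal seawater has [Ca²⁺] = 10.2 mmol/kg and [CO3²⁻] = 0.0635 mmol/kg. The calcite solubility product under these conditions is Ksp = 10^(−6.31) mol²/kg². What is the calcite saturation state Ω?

Ω = 1.32

Ksp = 10^(−6.31) = 4.898×10^-7
Ω = [Ca²⁺][CO3²⁻]/Ksp = (10.2×10^-3)(0.0635×10^-3) / 4.898×10^-7 = 1.32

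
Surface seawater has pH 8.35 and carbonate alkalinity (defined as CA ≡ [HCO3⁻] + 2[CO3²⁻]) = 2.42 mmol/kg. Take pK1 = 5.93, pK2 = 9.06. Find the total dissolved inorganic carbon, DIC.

CA = [HCO3⁻] + 2[CO3²⁻] = (α₁ + 2α₂)·DIC
At pH 8.35: [H⁺]/K1 = 10^-2.42 = 0.0038019, K2/[H⁺] = 10^-0.71 = 0.19498
α₁ = 1/(1 + 0.0038019 + 0.19498) = 1/1.1988 = 0.8342; α₂ = α₁·K2/[H⁺] = 0.1627
α₁ + 2α₂ = 1.1595
DIC = CA / (α₁ + 2α₂) = 2.42 / 1.1595 = 2.09 mmol/kg

DIC = 2.09 mmol/kg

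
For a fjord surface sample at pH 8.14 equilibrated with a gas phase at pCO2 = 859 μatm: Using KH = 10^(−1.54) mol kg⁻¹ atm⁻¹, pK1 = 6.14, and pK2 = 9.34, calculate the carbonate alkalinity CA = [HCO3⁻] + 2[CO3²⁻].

[CO2*] = KH · pCO2 = 10^(−1.54) × 859×10^-6 = 2.477×10^-5 mol/kg
α₀ = 1/(1 + K1/[H⁺] + K1K2/[H⁺]²) = 1/(1 + 10^+2.00 + 10^+0.80) = 0.009319
DIC = [CO2*]/α₀ = 2.477×10^-5 / 0.009319 = 2.658 mmol/kg
CA = (α₁ + 2α₂)·DIC = (0.9319 + 2×0.05880) × 2.658 = 2.79 mmol/kg

CA = 2.79 mmol/kg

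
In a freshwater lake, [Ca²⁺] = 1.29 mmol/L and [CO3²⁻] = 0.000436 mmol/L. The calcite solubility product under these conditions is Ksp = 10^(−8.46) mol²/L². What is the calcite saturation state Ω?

Ω = 0.162

Ksp = 10^(−8.46) = 3.467×10^-9
Ω = [Ca²⁺][CO3²⁻]/Ksp = (1.29×10^-3)(0.000436×10^-3) / 3.467×10^-9 = 0.162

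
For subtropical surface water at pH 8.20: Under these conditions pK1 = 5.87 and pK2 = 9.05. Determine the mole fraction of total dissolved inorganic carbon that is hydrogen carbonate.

α₁ = 0.873

α₁ = 1 / (1 + [H⁺]/K1 + K2/[H⁺]) = 1 / (1 + 10^-2.33 + 10^-0.85)
   = 1 / (1 + 0.0046774 + 0.14125) = 1/1.1459 = 0.8727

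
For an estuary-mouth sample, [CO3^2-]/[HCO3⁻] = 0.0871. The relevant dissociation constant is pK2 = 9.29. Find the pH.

pH = 8.23

From K2 = [H⁺][CO3^2-]/[HCO3⁻]:  pH = pK2 + log₁₀([CO3^2-]/[HCO3⁻])
log₁₀(0.0871) = -1.060
pH = 9.29 + (-1.060) = 8.23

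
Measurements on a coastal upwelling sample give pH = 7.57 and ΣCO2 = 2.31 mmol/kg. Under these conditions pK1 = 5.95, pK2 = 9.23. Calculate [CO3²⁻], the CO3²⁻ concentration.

α₂ = 1 / (1 + [H⁺]/K2 + [H⁺]²/(K1K2)) = 1 / (1 + 10^+1.66 + 10^+0.04)
   = 1 / (1 + 45.709 + 1.0965) = 1/47.805 = 0.02092
[CO3²⁻] = α₂ × DIC = 0.02092 × 2.31 = 0.0483 mmol/kg

[CO3²⁻] = 0.0483 mmol/kg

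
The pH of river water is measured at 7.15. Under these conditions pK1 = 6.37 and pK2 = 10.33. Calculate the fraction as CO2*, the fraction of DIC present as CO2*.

α₀ = 1 / (1 + K1/[H⁺] + K1K2/[H⁺]²) = 1 / (1 + 10^+0.78 + 10^-2.40)
   = 1 / (1 + 6.0256 + 0.0039811) = 1/7.0296 = 0.1423

α₀ = 0.142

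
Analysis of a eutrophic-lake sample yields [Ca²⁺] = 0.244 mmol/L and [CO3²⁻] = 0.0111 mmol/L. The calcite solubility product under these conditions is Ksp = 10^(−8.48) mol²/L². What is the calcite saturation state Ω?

Ksp = 10^(−8.48) = 3.311×10^-9
Ω = [Ca²⁺][CO3²⁻]/Ksp = (0.244×10^-3)(0.0111×10^-3) / 3.311×10^-9 = 0.818

Ω = 0.818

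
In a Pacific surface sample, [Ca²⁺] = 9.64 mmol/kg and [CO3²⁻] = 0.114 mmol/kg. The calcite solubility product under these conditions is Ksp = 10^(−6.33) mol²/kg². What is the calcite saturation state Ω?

Ω = 2.35

Ksp = 10^(−6.33) = 4.677×10^-7
Ω = [Ca²⁺][CO3²⁻]/Ksp = (9.64×10^-3)(0.114×10^-3) / 4.677×10^-7 = 2.35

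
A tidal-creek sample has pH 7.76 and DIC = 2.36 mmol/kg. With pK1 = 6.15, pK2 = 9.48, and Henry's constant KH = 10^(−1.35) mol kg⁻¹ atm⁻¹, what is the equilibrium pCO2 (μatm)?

α₀ = 1 / (1 + K1/[H⁺] + K1K2/[H⁺]²) = 1 / (1 + 10^+1.61 + 10^-0.11)
   = 1 / (1 + 40.738 + 0.77625) = 1/42.514 = 0.02352
[CO2*] = α₀ × DIC = 0.02352 × 2.36 = 0.05551 mmol/kg
pCO2 = [CO2*]/KH = 5.551×10^-5 / 4.467×10^-2 = 1240 μatm

pCO2 = 1240 μatm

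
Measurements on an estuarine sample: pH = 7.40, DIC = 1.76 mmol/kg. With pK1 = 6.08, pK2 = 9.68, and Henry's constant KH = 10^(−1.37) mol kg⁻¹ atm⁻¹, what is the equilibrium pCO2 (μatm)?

pCO2 = 1880 μatm

α₀ = 1 / (1 + K1/[H⁺] + K1K2/[H⁺]²) = 1 / (1 + 10^+1.32 + 10^-0.96)
   = 1 / (1 + 20.893 + 0.10965) = 1/22.003 = 0.04545
[CO2*] = α₀ × DIC = 0.04545 × 1.76 = 0.07999 mmol/kg
pCO2 = [CO2*]/KH = 7.999×10^-5 / 4.266×10^-2 = 1880 μatm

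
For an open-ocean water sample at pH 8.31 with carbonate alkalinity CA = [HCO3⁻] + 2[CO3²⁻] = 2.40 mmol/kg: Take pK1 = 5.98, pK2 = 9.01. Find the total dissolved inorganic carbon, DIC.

CA = [HCO3⁻] + 2[CO3²⁻] = (α₁ + 2α₂)·DIC
At pH 8.31: [H⁺]/K1 = 10^-2.33 = 0.0046774, K2/[H⁺] = 10^-0.70 = 0.19953
α₁ = 1/(1 + 0.0046774 + 0.19953) = 1/1.2042 = 0.8304; α₂ = α₁·K2/[H⁺] = 0.1657
α₁ + 2α₂ = 1.1618
DIC = CA / (α₁ + 2α₂) = 2.40 / 1.1618 = 2.07 mmol/kg

DIC = 2.07 mmol/kg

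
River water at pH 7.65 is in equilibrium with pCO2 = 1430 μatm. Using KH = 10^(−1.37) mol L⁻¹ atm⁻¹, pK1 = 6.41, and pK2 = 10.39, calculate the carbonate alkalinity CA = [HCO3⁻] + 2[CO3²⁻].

[CO2*] = KH · pCO2 = 10^(−1.37) × 1430×10^-6 = 6.100×10^-5 mol/L
α₀ = 1/(1 + K1/[H⁺] + K1K2/[H⁺]²) = 1/(1 + 10^+1.24 + 10^-1.50) = 0.05432
DIC = [CO2*]/α₀ = 6.100×10^-5 / 0.05432 = 1.123 mmol/L
CA = (α₁ + 2α₂)·DIC = (0.9440 + 2×0.001718) × 1.123 = 1.06 mmol/L

CA = 1.06 mmol/L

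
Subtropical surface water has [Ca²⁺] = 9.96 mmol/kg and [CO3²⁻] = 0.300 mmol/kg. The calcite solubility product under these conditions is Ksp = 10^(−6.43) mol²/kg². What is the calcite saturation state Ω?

Ksp = 10^(−6.43) = 3.715×10^-7
Ω = [Ca²⁺][CO3²⁻]/Ksp = (9.96×10^-3)(0.300×10^-3) / 3.715×10^-7 = 8.04

Ω = 8.04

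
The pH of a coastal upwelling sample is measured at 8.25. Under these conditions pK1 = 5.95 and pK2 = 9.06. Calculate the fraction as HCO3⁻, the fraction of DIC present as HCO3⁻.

α₁ = 1 / (1 + [H⁺]/K1 + K2/[H⁺]) = 1 / (1 + 10^-2.30 + 10^-0.81)
   = 1 / (1 + 0.0050119 + 0.15488) = 1/1.1599 = 0.8621

α₁ = 0.862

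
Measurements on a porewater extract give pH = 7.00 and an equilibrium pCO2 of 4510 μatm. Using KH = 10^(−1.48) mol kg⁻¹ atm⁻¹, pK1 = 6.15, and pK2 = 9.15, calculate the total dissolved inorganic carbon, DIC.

[CO2*] = KH · pCO2 = 10^(−1.48) × 4510×10^-6 = 1.493×10^-4 mol/kg
α₀ = 1/(1 + K1/[H⁺] + K1K2/[H⁺]²) = 1/(1 + 10^+0.85 + 10^-1.30) = 0.1230
DIC = [CO2*]/α₀ = 1.493×10^-4 / 0.1230 = 1.21 mmol/kg

DIC = 1.21 mmol/kg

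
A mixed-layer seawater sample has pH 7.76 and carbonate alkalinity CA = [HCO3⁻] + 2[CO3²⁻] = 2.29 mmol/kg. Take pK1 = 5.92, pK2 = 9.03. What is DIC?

DIC = 2.21 mmol/kg

CA = [HCO3⁻] + 2[CO3²⁻] = (α₁ + 2α₂)·DIC
At pH 7.76: [H⁺]/K1 = 10^-1.84 = 0.014454, K2/[H⁺] = 10^-1.27 = 0.053703
α₁ = 1/(1 + 0.014454 + 0.053703) = 1/1.0682 = 0.9362; α₂ = α₁·K2/[H⁺] = 0.05028
α₁ + 2α₂ = 1.0367
DIC = CA / (α₁ + 2α₂) = 2.29 / 1.0367 = 2.21 mmol/kg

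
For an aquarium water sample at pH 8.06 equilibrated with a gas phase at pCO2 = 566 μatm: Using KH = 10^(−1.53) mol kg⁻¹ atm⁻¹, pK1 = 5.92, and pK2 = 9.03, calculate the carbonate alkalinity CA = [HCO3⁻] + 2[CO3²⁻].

CA = 2.80 mmol/kg

[CO2*] = KH · pCO2 = 10^(−1.53) × 566×10^-6 = 1.670×10^-5 mol/kg
α₀ = 1/(1 + K1/[H⁺] + K1K2/[H⁺]²) = 1/(1 + 10^+2.14 + 10^+1.17) = 0.006501
DIC = [CO2*]/α₀ = 1.670×10^-5 / 0.006501 = 2.570 mmol/kg
CA = (α₁ + 2α₂)·DIC = (0.8973 + 2×0.09615) × 2.570 = 2.80 mmol/kg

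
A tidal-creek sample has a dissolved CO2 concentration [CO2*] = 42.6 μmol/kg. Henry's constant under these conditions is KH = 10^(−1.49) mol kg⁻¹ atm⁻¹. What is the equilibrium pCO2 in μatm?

pCO2 = 1320 μatm

KH = 10^(−1.49) = 3.236×10^-2 mol kg⁻¹ atm⁻¹
pCO2 = [CO2*]/KH = 42.6×10^-6 / 3.236×10^-2 = 1.32×10^-3 atm = 1320 μatm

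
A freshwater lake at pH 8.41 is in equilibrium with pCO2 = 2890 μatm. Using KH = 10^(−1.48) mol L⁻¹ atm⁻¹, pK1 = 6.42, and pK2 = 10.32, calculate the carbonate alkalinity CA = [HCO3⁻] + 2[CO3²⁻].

CA = 9.58 mmol/L

[CO2*] = KH · pCO2 = 10^(−1.48) × 2890×10^-6 = 9.570×10^-5 mol/L
α₀ = 1/(1 + K1/[H⁺] + K1K2/[H⁺]²) = 1/(1 + 10^+1.99 + 10^+0.08) = 0.01001
DIC = [CO2*]/α₀ = 9.570×10^-5 / 0.01001 = 9.563 mmol/L
CA = (α₁ + 2α₂)·DIC = (0.9780 + 2×0.01203) × 9.563 = 9.58 mmol/L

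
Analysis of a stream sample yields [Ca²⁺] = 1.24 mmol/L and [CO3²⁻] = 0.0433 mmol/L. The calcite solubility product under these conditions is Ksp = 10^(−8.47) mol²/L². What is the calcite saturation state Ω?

Ksp = 10^(−8.47) = 3.388×10^-9
Ω = [Ca²⁺][CO3²⁻]/Ksp = (1.24×10^-3)(0.0433×10^-3) / 3.388×10^-9 = 15.8

Ω = 15.8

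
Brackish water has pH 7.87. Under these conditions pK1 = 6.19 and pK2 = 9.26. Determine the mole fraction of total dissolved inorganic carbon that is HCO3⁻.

α₁ = 1 / (1 + [H⁺]/K1 + K2/[H⁺]) = 1 / (1 + 10^-1.68 + 10^-1.39)
   = 1 / (1 + 0.020893 + 0.040738) = 1/1.0616 = 0.9419

α₁ = 0.942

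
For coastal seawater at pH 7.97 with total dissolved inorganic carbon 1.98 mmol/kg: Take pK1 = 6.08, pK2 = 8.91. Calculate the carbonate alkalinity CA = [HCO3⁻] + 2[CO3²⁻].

CA = [HCO3⁻] + 2[CO3²⁻] = (α₁ + 2α₂)·DIC
At pH 7.97: [H⁺]/K1 = 10^-1.89 = 0.012882, K2/[H⁺] = 10^-0.94 = 0.11482
α₁ = 1/(1 + 0.012882 + 0.11482) = 1/1.1277 = 0.8868; α₂ = α₁·K2/[H⁺] = 0.1018
α₁ + 2α₂ = 1.0904
CA = 1.0904 × 1.98 = 2.16 mmol/kg

CA = 2.16 mmol/kg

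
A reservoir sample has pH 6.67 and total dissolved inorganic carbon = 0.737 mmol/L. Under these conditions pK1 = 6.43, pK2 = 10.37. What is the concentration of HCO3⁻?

α₁ = 1 / (1 + [H⁺]/K1 + K2/[H⁺]) = 1 / (1 + 10^-0.24 + 10^-3.70)
   = 1 / (1 + 0.57544 + 0.00019953) = 1/1.5756 = 0.6347
[HCO3⁻] = α₁ × DIC = 0.6347 × 0.737 = 0.468 mmol/L

[HCO3⁻] = 0.468 mmol/L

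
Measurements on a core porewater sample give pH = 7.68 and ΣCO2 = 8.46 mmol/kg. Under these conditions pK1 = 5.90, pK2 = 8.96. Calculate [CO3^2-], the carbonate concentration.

α₂ = 1 / (1 + [H⁺]/K2 + [H⁺]²/(K1K2)) = 1 / (1 + 10^+1.28 + 10^-0.50)
   = 1 / (1 + 19.055 + 0.31623) = 1/20.371 = 0.04909
[CO3²⁻] = α₂ × DIC = 0.04909 × 8.46 = 0.415 mmol/kg

[CO3²⁻] = 0.415 mmol/kg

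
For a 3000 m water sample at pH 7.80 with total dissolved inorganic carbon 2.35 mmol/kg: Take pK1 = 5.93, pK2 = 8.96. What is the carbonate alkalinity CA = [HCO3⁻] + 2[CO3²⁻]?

CA = 2.47 mmol/kg

CA = [HCO3⁻] + 2[CO3²⁻] = (α₁ + 2α₂)·DIC
At pH 7.80: [H⁺]/K1 = 10^-1.87 = 0.013490, K2/[H⁺] = 10^-1.16 = 0.069183
α₁ = 1/(1 + 0.013490 + 0.069183) = 1/1.0827 = 0.9236; α₂ = α₁·K2/[H⁺] = 0.06390
α₁ + 2α₂ = 1.0514
CA = 1.0514 × 2.35 = 2.47 mmol/kg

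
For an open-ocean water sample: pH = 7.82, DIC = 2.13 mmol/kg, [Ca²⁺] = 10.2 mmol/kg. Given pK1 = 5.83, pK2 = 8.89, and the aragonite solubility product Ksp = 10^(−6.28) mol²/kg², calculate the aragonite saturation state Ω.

Ω = 3.22

α₂ = 1 / (1 + [H⁺]/K2 + [H⁺]²/(K1K2)) = 1 / (1 + 10^+1.07 + 10^-0.92)
   = 1 / (1 + 11.749 + 0.12023) = 1/12.869 = 0.07770
[CO3²⁻] = α₂ × DIC = 0.07770 × 2.13 = 0.1655 mmol/kg
Ksp = 10^(−6.28) = 5.248×10^-7
Ω = [Ca²⁺][CO3²⁻]/Ksp = (10.2×10^-3)(1.655×10^-4) / 5.248×10^-7 = 3.22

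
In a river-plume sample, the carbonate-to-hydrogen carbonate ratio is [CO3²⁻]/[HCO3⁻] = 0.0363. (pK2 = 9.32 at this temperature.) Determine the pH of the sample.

From K2 = [H⁺][CO3²⁻]/[HCO3⁻]:  pH = pK2 + log₁₀([CO3²⁻]/[HCO3⁻])
log₁₀(0.0363) = -1.440
pH = 9.32 + (-1.440) = 7.88

pH = 7.88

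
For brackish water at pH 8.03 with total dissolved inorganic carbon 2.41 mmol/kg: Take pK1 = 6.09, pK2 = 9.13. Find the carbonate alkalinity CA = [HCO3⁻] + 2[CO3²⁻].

CA = 2.56 mmol/kg

CA = [HCO3⁻] + 2[CO3²⁻] = (α₁ + 2α₂)·DIC
At pH 8.03: [H⁺]/K1 = 10^-1.94 = 0.011482, K2/[H⁺] = 10^-1.10 = 0.079433
α₁ = 1/(1 + 0.011482 + 0.079433) = 1/1.0909 = 0.9167; α₂ = α₁·K2/[H⁺] = 0.07281
α₁ + 2α₂ = 1.0623
CA = 1.0623 × 2.41 = 2.56 mmol/kg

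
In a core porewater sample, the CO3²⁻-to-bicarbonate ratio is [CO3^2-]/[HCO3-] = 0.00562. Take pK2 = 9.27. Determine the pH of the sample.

From K2 = [H⁺][CO3^2-]/[HCO3-]:  pH = pK2 + log₁₀([CO3^2-]/[HCO3-])
log₁₀(0.00562) = -2.250
pH = 9.27 + (-2.250) = 7.02

pH = 7.02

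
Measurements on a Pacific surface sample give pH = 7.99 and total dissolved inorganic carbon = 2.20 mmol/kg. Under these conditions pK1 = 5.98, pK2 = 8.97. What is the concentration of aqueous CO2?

[CO2*] = 19.3 μmol/kg

α₀ = 1 / (1 + K1/[H⁺] + K1K2/[H⁺]²) = 1 / (1 + 10^+2.01 + 10^+1.03)
   = 1 / (1 + 102.33 + 10.715) = 1/114.04 = 0.008769
[CO2*] = α₀ × DIC = 0.008769 × 2.20 = 0.0193 mmol/kg = 19.3 μmol/kg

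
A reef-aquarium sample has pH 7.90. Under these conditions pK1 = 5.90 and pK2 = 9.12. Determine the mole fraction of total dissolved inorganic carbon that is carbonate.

α₂ = 0.0563

α₂ = 1 / (1 + [H⁺]/K2 + [H⁺]²/(K1K2)) = 1 / (1 + 10^+1.22 + 10^-0.78)
   = 1 / (1 + 16.596 + 0.16596) = 1/17.762 = 0.05630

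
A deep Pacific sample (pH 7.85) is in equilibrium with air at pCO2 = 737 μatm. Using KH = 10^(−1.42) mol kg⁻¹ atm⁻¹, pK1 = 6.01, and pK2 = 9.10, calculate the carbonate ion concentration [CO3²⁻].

[CO2*] = KH · pCO2 = 10^(−1.42) × 737×10^-6 = 2.802×10^-5 mol/kg
α₀ = 1/(1 + K1/[H⁺] + K1K2/[H⁺]²) = 1/(1 + 10^+1.84 + 10^+0.59) = 0.01350
DIC = [CO2*]/α₀ = 2.802×10^-5 / 0.01350 = 2.076 mmol/kg
[CO3²⁻] = α₂·DIC; α₂ = 0.05252, so [CO3²⁻] = 0.05252 × 2.076 = 0.109 mmol/kg

[CO3²⁻] = 0.109 mmol/kg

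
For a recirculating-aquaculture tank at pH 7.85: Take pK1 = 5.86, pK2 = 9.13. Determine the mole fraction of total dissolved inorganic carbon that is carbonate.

α₂ = 1 / (1 + [H⁺]/K2 + [H⁺]²/(K1K2)) = 1 / (1 + 10^+1.28 + 10^-0.71)
   = 1 / (1 + 19.055 + 0.19498) = 1/20.250 = 0.04938

α₂ = 0.0494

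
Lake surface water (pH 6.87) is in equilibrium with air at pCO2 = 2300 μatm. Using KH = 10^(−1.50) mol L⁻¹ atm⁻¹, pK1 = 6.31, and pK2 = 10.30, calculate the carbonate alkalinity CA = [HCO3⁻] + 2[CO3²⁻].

CA = 0.264 mmol/L

[CO2*] = KH · pCO2 = 10^(−1.50) × 2300×10^-6 = 7.273×10^-5 mol/L
α₀ = 1/(1 + K1/[H⁺] + K1K2/[H⁺]²) = 1/(1 + 10^+0.56 + 10^-2.87) = 0.2159
DIC = [CO2*]/α₀ = 7.273×10^-5 / 0.2159 = 0.3369 mmol/L
CA = (α₁ + 2α₂)·DIC = (0.7838 + 2×0.0002912) × 0.3369 = 0.264 mmol/L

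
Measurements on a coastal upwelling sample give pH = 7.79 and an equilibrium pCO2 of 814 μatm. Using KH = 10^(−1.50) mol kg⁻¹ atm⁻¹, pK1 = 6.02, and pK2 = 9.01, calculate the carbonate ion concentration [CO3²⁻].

[CO3²⁻] = 0.0913 mmol/kg

[CO2*] = KH · pCO2 = 10^(−1.50) × 814×10^-6 = 2.574×10^-5 mol/kg
α₀ = 1/(1 + K1/[H⁺] + K1K2/[H⁺]²) = 1/(1 + 10^+1.77 + 10^+0.55) = 0.01576
DIC = [CO2*]/α₀ = 2.574×10^-5 / 0.01576 = 1.633 mmol/kg
[CO3²⁻] = α₂·DIC; α₂ = 0.05594, so [CO3²⁻] = 0.05594 × 1.633 = 0.0913 mmol/kg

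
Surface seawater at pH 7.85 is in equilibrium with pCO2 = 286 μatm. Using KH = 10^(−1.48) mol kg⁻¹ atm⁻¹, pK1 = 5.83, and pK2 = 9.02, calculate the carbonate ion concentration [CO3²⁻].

[CO3²⁻] = 0.0670 mmol/kg

[CO2*] = KH · pCO2 = 10^(−1.48) × 286×10^-6 = 9.470×10^-6 mol/kg
α₀ = 1/(1 + K1/[H⁺] + K1K2/[H⁺]²) = 1/(1 + 10^+2.02 + 10^+0.85) = 0.008866
DIC = [CO2*]/α₀ = 9.470×10^-6 / 0.008866 = 1.068 mmol/kg
[CO3²⁻] = α₂·DIC; α₂ = 0.06277, so [CO3²⁻] = 0.06277 × 1.068 = 0.0670 mmol/kg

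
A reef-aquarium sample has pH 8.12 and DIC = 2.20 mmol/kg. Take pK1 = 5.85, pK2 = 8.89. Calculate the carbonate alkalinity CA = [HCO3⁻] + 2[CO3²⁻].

CA = [HCO3⁻] + 2[CO3²⁻] = (α₁ + 2α₂)·DIC
At pH 8.12: [H⁺]/K1 = 10^-2.27 = 0.0053703, K2/[H⁺] = 10^-0.77 = 0.16982
α₁ = 1/(1 + 0.0053703 + 0.16982) = 1/1.1752 = 0.8509; α₂ = α₁·K2/[H⁺] = 0.1445
α₁ + 2α₂ = 1.1399
CA = 1.1399 × 2.20 = 2.51 mmol/kg

CA = 2.51 mmol/kg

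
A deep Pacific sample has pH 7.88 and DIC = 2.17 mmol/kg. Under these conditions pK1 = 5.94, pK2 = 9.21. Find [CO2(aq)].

[CO2*] = 0.0235 mmol/kg

α₀ = 1 / (1 + K1/[H⁺] + K1K2/[H⁺]²) = 1 / (1 + 10^+1.94 + 10^+0.61)
   = 1 / (1 + 87.096 + 4.0738) = 1/92.170 = 0.01085
[CO2*] = α₀ × DIC = 0.01085 × 2.17 = 0.0235 mmol/kg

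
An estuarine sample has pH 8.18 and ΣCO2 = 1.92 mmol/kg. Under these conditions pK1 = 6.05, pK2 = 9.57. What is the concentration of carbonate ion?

[CO3²⁻] = 0.0746 mmol/kg

α₂ = 1 / (1 + [H⁺]/K2 + [H⁺]²/(K1K2)) = 1 / (1 + 10^+1.39 + 10^-0.74)
   = 1 / (1 + 24.547 + 0.18197) = 1/25.729 = 0.03887
[CO3²⁻] = α₂ × DIC = 0.03887 × 1.92 = 0.0746 mmol/kg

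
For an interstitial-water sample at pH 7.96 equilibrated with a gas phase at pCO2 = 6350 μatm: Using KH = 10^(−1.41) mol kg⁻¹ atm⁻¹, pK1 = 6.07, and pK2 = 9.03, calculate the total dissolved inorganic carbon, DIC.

DIC = 21.1 mmol/kg

[CO2*] = KH · pCO2 = 10^(−1.41) × 6350×10^-6 = 2.470×10^-4 mol/kg
α₀ = 1/(1 + K1/[H⁺] + K1K2/[H⁺]²) = 1/(1 + 10^+1.89 + 10^+0.82) = 0.01173
DIC = [CO2*]/α₀ = 2.470×10^-4 / 0.01173 = 21.1 mmol/kg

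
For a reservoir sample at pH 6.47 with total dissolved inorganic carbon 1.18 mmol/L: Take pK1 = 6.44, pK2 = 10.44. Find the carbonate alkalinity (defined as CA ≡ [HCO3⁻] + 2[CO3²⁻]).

CA = 0.610 mmol/L

CA = [HCO3⁻] + 2[CO3²⁻] = (α₁ + 2α₂)·DIC
At pH 6.47: [H⁺]/K1 = 10^-0.03 = 0.93325, K2/[H⁺] = 10^-3.97 = 0.00010715
α₁ = 1/(1 + 0.93325 + 0.00010715) = 1/1.9334 = 0.5172; α₂ = α₁·K2/[H⁺] = 5.542×10^-5
α₁ + 2α₂ = 0.5173
CA = 0.5173 × 1.18 = 0.610 mmol/L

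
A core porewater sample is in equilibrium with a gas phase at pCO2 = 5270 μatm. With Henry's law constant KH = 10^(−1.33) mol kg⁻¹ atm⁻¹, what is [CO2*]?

[CO2*] = 246 μmol/kg

KH = 10^(−1.33) = 4.677×10^-2 mol kg⁻¹ atm⁻¹
[CO2*] = KH · pCO2 = 4.677×10^-2 × 5270×10^-6 atm = 2.46×10^-4 mol/kg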